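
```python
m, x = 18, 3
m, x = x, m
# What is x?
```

Trace:
`m, x = 18, 3` → m = 18; x = 3
`m, x = x, m` → m = 3; x = 18
So x = 18

Answer: 18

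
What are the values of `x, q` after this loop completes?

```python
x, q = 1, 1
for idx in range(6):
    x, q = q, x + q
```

Fibonacci: after 6 iterations
`x, q` takes the values: (1, 1) → (1, 2) → (2, 3) → (3, 5) → (5, 8) → (8, 13) → (13, 21)

Answer: 13, 21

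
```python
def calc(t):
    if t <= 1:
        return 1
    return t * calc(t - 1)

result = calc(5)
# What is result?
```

calc(5) = 5 * 4 * 3 * 2 * 1 = 120

Answer: 120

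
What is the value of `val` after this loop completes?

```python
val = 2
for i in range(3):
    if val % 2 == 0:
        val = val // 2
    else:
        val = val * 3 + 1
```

Collatz-style transformation from 2
`val` takes the values: 2 → 1 → 4 → 2

Answer: 2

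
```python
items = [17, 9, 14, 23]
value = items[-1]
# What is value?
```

Trace:
`items = [17, 9, 14, 23]` → items = [17, 9, 14, 23]
`value = items[-1]` → value = 23
So value = 23

Answer: 23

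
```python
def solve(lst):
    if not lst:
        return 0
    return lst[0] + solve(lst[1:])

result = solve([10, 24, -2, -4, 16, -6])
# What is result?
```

10 + 24 + (-2) + (-4) + 16 + (-6) + 0 = 38

Answer: 38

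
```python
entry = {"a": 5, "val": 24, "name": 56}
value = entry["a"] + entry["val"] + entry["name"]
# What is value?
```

Trace:
`entry = {"a": 5, "val": 24, "name": 56}` → entry = {'a': 5, 'val': 24, 'name': 56}
`value = entry["a"] + entry["val"] + entry["name"]` → value = 85
So value = 85

Answer: 85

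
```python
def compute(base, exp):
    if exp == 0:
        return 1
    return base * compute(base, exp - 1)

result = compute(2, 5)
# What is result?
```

compute(2, 5) = 2 * 2 * 2 * 2 * 2 = 32

Answer: 32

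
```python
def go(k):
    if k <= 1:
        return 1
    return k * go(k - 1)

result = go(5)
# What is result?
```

go(5) = 5 * 4 * 3 * 2 * 1 = 120

Answer: 120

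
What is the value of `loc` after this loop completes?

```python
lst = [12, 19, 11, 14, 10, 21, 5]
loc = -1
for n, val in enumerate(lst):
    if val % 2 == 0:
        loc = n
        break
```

First even number index in [12, 19, 11, 14, 10, 21, 5]
`loc` takes the values: -1 → 0

Answer: 0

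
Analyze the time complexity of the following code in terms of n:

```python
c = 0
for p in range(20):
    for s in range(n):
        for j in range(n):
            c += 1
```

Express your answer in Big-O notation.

Each loop level contributes: 1 × n × n. Multiplying the contributions gives O(n^2).

Answer: O(n^2)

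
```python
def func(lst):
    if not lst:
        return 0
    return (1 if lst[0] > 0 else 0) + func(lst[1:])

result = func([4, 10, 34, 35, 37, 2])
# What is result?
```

Count of positive elements in [4, 10, 34, 35, 37, 2] = 6

Answer: 6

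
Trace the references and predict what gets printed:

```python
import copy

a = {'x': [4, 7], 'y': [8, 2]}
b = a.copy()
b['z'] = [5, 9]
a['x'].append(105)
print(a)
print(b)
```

Key concept: shallow copy of dict with mutable values.
Step by step:
`a = {'x': [4, 7], 'y': [8, 2]}` → a = {'x': [4, 7], 'y': [8, 2]}
`b = a.copy()` → b = {'x': [4, 7], 'y': [8, 2]}
`b['z'] = [5, 9]` → b = {'x': [4, 7], 'y': [8, 2], 'z': [5, 9]}
`a['x'].append(105)` → a = {'x': [4, 7, 105], 'y': [8, 2]}; b = {'x': [4, 7, 105], 'y': [8, 2], 'z': [5, 9]}
`print(a)` → prints {'x': [4, 7, 105], 'y': [8, 2]}
`print(b)` → prints {'x': [4, 7, 105], 'y': [8, 2], 'z': [5, 9]}

Answer:
{'x': [4, 7, 105], 'y': [8, 2]}
{'x': [4, 7, 105], 'y': [8, 2], 'z': [5, 9]}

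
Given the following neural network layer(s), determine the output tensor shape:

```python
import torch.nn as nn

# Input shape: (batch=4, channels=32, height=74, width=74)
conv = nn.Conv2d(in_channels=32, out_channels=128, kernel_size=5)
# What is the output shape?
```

Input: (4, 32, 74, 74) -> Output: (4, 128, 70, 70)

Answer: (4, 128, 70, 70)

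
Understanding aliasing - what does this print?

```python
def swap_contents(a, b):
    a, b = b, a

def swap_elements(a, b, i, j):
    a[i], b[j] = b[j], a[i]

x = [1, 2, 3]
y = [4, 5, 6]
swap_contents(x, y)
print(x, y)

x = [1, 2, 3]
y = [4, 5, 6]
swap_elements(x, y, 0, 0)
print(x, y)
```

Key concept: parameter rebinding vs mutation.
Step by step:
`x = [1, 2, 3]` → x = [1, 2, 3]
`y = [4, 5, 6]` → y = [4, 5, 6]
`swap_contents(x, y)` → no visible change to tracked variables
`print(x, y)` → prints [1, 2, 3] [4, 5, 6]
`x = [1, 2, 3]` → x = [1, 2, 3]
`y = [4, 5, 6]` → y = [4, 5, 6]
`swap_elements(x, y, 0, 0)` → x = [4, 2, 3]; y = [1, 5, 6]
`print(x, y)` → prints [4, 2, 3] [1, 5, 6]

Answer:
[1, 2, 3] [4, 5, 6]
[4, 2, 3] [1, 5, 6]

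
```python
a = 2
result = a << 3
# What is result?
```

Trace:
`a = 2` → a = 2
`result = a << 3` → result = 16
So result = 16

Answer: 16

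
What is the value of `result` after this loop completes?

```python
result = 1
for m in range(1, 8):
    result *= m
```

7! = 5040
`result` takes the values: 1 → 2 → 6 → 24 → 120 → 720 → 5040

Answer: 5040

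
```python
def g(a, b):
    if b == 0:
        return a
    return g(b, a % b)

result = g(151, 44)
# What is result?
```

g(151, 44) -> g(44, 19) -> g(19, 6) -> g(6, 1) -> g(1, 0) -> 1

Answer: 1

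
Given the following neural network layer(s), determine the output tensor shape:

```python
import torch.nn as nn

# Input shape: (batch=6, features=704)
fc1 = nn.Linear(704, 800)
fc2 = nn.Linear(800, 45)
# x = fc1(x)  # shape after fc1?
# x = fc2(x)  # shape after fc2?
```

Input: (6, 704) -> after fc1: (6, 800) -> Output: (6, 45)

Answer: (6, 45)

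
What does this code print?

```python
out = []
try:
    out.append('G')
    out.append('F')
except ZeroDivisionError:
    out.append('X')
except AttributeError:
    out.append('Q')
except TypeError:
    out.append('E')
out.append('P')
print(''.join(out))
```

Execution trace: 'G' (try body) → 'F' (try body, no exception) → 'P' (after the try/except). Output: GFP

Answer: GFP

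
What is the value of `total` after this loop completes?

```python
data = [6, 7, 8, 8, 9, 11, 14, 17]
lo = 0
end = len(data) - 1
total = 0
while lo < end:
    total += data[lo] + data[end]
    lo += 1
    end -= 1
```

Sum of pairs from ends
`total` takes the values: 0 → 23 → 44 → 63 → 80

Answer: 80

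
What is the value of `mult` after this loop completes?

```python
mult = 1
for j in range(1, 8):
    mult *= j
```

7! = 5040
`mult` takes the values: 1 → 2 → 6 → 24 → 120 → 720 → 5040

Answer: 5040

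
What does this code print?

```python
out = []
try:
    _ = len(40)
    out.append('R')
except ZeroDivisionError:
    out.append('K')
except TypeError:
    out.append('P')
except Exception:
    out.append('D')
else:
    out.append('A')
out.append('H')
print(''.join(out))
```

Execution trace: 'P' (except TypeError) → 'H' (after the try/except). Output: PH

Answer: PH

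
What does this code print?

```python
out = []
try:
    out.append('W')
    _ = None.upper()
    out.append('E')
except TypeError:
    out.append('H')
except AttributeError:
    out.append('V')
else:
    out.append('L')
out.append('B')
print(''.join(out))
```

Execution trace: 'W' (try body) → 'V' (except AttributeError) → 'B' (after the try/except). Output: WVB

Answer: WVB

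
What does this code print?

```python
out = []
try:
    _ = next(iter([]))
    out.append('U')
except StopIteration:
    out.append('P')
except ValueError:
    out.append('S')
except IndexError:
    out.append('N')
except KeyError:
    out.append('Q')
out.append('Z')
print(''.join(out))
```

Execution trace: 'P' (except StopIteration) → 'Z' (after the try/except). Output: PZ

Answer: PZ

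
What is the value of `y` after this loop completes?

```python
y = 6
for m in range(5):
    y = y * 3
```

Multiply by 3, 5 times: 6 * 3^5 = 1458
`y` takes the values: 6 → 18 → 54 → 162 → 486 → 1458

Answer: 1458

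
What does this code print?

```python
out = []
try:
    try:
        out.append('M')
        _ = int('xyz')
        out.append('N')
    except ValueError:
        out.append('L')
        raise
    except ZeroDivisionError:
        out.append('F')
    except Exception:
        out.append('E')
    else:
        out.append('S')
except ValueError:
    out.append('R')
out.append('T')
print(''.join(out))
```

Execution trace: 'M' (try body) → 'L' (except ValueError) → 'R' (outer except ValueError) → 'T' (after the try/except). Output: MLRT

Answer: MLRT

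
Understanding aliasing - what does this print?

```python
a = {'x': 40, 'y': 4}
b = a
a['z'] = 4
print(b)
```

Key concept: dict aliasing.
Step by step:
`a = {'x': 40, 'y': 4}` → a = {'x': 40, 'y': 4}
`b = a` → b = {'x': 40, 'y': 4} (same object as a)
`a['z'] = 4` → a = {'x': 40, 'y': 4, 'z': 4} (same object as b); b = {'x': 40, 'y': 4, 'z': 4} (same object as a)
`print(b)` → prints {'x': 40, 'y': 4, 'z': 4}

Answer: {'x': 40, 'y': 4, 'z': 4}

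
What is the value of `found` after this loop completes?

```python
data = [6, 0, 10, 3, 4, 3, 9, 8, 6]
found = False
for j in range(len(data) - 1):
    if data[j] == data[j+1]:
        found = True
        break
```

Check consecutive duplicates in [6, 0, 10, 3, 4, 3, 9, 8, 6]
`found` takes the values: False

Answer: False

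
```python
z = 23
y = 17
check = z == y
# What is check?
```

Trace:
`z = 23` → z = 23
`y = 17` → y = 17
`check = z == y` → check = False
So check = False

Answer: False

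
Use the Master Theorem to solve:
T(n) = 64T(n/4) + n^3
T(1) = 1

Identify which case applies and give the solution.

a=64, b=4, f(n)=n^3. log_4(64) = 3. Since c=3 = 3, Case 2 applies: T(n) = Θ(n^log_b(a) · log n) = O(n^3 log n).

Answer: O(n^3 log n) - Case 2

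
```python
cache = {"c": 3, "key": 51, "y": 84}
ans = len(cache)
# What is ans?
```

Trace:
`cache = {"c": 3, "key": 51, "y": 84}` → cache = {'c': 3, 'key': 51, 'y': 84}
`ans = len(cache)` → ans = 3
So ans = 3

Answer: 3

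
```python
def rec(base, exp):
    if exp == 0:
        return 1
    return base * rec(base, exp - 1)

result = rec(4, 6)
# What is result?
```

rec(4, 6) = 4 * 4 * 4 * 4 * 4 * 4 = 4096

Answer: 4096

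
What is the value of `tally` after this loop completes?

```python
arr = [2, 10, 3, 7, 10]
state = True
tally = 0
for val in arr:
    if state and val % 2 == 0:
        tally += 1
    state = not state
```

Count even values at even positions
`tally` takes the values: 0 → 1 → 2

Answer: 2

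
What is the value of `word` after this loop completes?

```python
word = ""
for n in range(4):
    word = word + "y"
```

Repeat 'y' 4 times
`word` takes the values: "" → "y" → "yy" → "yyy" → "yyyy"

Answer: "yyyy"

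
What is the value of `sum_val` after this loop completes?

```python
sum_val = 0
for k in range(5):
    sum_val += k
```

Sum of 0 to 4 = 10
`sum_val` takes the values: 0 → 1 → 3 → 6 → 10

Answer: 10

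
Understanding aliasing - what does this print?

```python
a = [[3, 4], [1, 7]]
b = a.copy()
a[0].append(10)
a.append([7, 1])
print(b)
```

Key concept: shallow copy with nested lists.
Step by step:
`a = [[3, 4], [1, 7]]` → a = [[3, 4], [1, 7]]
`b = a.copy()` → b = [[3, 4], [1, 7]]
`a[0].append(10)` → a = [[3, 4, 10], [1, 7]]; b = [[3, 4, 10], [1, 7]]
`a.append([7, 1])` → a = [[3, 4, 10], [1, 7], [7, 1]]
`print(b)` → prints [[3, 4, 10], [1, 7]]

Answer: [[3, 4, 10], [1, 7]]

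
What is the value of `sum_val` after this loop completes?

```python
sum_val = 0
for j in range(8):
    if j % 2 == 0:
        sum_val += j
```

Sum of even numbers 0 to 7
`sum_val` takes the values: 0 → 2 → 6 → 12

Answer: 12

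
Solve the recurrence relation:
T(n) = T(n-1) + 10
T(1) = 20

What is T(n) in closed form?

Unrolling: T(n) = T(1) + 10·(n-1) = 20 + 10(n-1) = 10n + 10.

Answer: T(n) = 10n + 10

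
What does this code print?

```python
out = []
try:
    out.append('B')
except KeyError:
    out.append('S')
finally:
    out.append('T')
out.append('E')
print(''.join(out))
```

Execution trace: 'B' (try body, no exception) → 'T' (finally) → 'E' (after the try/except). Output: BTE

Answer: BTE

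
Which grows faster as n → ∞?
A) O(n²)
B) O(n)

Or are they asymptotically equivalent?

O(n²) vs O(n): Higher order terms dominate.

Answer: A) O(n²) grows faster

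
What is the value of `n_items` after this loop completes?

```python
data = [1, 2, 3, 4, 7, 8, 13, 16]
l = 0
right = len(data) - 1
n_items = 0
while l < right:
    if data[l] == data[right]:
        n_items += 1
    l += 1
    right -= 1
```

Count matching pairs from ends
`n_items` takes the values: 0

Answer: 0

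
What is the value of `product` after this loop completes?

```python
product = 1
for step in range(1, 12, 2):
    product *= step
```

Product of 1, 3, 5, ... up to 11
`product` takes the values: 1 → 3 → 15 → 105 → 945 → 10395

Answer: 10395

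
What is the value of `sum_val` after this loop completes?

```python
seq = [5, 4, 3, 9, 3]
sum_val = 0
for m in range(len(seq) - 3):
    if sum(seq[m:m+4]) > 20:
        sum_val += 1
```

Count windows with sum > 20
`sum_val` takes the values: 0 → 1

Answer: 1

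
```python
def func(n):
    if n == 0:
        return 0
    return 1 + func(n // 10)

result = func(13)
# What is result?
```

Count of digits of 13: 2

Answer: 2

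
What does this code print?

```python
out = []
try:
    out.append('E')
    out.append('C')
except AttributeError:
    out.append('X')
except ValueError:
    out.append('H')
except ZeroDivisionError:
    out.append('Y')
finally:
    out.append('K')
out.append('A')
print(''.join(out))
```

Execution trace: 'E' (try body) → 'C' (try body, no exception) → 'K' (finally) → 'A' (after the try/except). Output: ECKA

Answer: ECKA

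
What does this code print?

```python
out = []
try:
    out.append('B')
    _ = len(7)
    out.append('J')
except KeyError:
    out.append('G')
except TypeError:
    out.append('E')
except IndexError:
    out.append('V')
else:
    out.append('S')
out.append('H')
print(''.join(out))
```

Execution trace: 'B' (try body) → 'E' (except TypeError) → 'H' (after the try/except). Output: BEH

Answer: BEH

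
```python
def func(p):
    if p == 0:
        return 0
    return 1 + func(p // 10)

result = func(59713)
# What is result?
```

Count of digits of 59713: 5

Answer: 5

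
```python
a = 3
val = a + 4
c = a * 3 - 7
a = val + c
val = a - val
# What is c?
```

Trace:
`a = 3` → a = 3
`val = a + 4` → val = 7
`c = a * 3 - 7` → c = 2
`a = val + c` → a = 9
`val = a - val` → val = 2
So c = 2

Answer: 2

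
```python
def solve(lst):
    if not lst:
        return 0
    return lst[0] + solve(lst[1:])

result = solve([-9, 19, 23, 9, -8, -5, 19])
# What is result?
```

(-9) + 19 + 23 + 9 + (-8) + (-5) + 19 + 0 = 48

Answer: 48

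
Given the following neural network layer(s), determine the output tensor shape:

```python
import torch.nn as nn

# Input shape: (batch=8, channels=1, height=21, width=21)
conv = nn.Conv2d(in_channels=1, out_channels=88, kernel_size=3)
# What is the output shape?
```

Input: (8, 1, 21, 21) -> Output: (8, 88, 19, 19)

Answer: (8, 88, 19, 19)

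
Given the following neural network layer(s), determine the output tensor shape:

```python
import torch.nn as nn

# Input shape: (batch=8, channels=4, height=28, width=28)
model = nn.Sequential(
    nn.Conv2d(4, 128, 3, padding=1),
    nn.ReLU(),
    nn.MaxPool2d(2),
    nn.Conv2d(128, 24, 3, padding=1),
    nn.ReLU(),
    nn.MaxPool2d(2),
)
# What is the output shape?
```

Input: (8, 4, 28, 28) -> after first Conv2d: (8, 128, 28, 28) -> after first MaxPool2d: (8, 128, 14, 14) -> after second Conv2d: (8, 24, 14, 14) -> Output: (8, 24, 7, 7)

Answer: (8, 24, 7, 7)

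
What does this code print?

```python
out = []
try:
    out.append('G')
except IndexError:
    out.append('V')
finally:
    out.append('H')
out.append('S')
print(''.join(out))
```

Execution trace: 'G' (try body, no exception) → 'H' (finally) → 'S' (after the try/except). Output: GHS

Answer: GHS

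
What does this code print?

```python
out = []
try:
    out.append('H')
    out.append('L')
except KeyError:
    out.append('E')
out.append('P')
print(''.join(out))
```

Execution trace: 'H' (try body) → 'L' (try body, no exception) → 'P' (after the try/except). Output: HLP

Answer: HLP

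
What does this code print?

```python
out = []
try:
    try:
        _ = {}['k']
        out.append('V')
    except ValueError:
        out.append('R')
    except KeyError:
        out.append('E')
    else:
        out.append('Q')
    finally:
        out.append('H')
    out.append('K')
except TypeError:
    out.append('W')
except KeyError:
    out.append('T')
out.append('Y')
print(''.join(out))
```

Execution trace: 'E' (inner except KeyError) → 'H' (inner finally) → 'K' (try body, no exception) → 'Y' (after the try/except). Output: EHKY

Answer: EHKY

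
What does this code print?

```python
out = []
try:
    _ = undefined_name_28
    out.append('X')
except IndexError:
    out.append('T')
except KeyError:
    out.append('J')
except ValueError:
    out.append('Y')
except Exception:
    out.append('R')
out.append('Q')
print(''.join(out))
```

Execution trace: 'R' (except Exception) → 'Q' (after the try/except). Output: RQ

Answer: RQ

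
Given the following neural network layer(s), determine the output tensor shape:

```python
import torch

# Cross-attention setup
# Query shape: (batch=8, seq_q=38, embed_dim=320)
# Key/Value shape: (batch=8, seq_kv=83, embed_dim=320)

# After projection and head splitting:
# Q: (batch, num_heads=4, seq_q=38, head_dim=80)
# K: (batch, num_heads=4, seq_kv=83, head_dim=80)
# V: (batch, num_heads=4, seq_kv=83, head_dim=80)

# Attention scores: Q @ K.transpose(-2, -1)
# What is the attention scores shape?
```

Input: (8, 38, 320) -> Output: (8, 4, 38, 83)

Answer: (8, 4, 38, 83)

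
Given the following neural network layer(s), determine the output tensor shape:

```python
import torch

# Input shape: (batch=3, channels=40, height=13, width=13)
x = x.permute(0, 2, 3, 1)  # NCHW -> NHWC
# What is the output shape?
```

Input: (3, 40, 13, 13) -> Output: (3, 13, 13, 40)

Answer: (3, 13, 13, 40)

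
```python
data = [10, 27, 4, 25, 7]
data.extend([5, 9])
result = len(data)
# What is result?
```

Trace:
`data = [10, 27, 4, 25, 7]` → data = [10, 27, 4, 25, 7]
`data.extend([5, 9])` → data = [10, 27, 4, 25, 7, 5, 9]
`result = len(data)` → result = 7
So result = 7

Answer: 7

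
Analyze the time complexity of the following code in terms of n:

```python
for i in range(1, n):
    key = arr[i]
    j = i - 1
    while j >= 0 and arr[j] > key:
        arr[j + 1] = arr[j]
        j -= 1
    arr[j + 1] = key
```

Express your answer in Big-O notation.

This is Insertion sort. Time complexity: O(n²).

Answer: O(n²)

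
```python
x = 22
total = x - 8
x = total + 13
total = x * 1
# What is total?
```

Trace:
`x = 22` → x = 22
`total = x - 8` → total = 14
`x = total + 13` → x = 27
`total = x * 1` → total = 27
So total = 27

Answer: 27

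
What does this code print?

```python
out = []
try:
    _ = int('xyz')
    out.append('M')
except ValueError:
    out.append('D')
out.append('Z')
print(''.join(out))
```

Execution trace: 'D' (except ValueError) → 'Z' (after the try/except). Output: DZ

Answer: DZ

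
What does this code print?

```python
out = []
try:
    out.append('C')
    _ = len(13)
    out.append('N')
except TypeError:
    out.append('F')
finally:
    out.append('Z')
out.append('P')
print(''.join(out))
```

Execution trace: 'C' (try body) → 'F' (except TypeError) → 'Z' (finally) → 'P' (after the try/except). Output: CFZP

Answer: CFZP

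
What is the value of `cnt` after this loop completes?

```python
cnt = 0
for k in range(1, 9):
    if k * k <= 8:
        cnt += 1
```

Count numbers where k² ≤ 8
`cnt` takes the values: 0 → 1 → 2

Answer: 2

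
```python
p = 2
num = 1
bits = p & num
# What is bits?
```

Trace:
`p = 2` → p = 2
`num = 1` → num = 1
`bits = p & num` → bits = 0
So bits = 0

Answer: 0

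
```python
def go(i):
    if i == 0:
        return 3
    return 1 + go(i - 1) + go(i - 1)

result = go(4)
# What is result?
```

go(i) = 1 + 2·go(i-1), go(0)=3. Closed form: (3+1)·2^4 - 1 = 63.

Answer: 63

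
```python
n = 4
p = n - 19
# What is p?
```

Trace:
`n = 4` → n = 4
`p = n - 19` → p = -15
So p = -15

Answer: -15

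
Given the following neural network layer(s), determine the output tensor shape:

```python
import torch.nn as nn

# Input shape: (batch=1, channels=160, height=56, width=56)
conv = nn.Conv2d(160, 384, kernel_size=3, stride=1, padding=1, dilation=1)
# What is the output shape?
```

Input: (1, 160, 56, 56) -> Output: (1, 384, 56, 56)

Answer: (1, 384, 56, 56)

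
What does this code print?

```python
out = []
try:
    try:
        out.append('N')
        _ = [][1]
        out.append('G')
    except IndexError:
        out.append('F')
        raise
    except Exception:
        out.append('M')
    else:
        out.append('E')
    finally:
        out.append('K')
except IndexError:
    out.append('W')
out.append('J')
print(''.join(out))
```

Execution trace: 'N' (inner try body) → 'F' (inner except IndexError) → 'K' (inner finally) → 'W' (outer except IndexError) → 'J' (after the try/except). Output: NFKWJ

Answer: NFKWJ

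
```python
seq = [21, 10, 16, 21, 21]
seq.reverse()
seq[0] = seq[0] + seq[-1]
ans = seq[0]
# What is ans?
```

Trace:
`seq = [21, 10, 16, 21, 21]` → seq = [21, 10, 16, 21, 21]
`seq.reverse()` → seq = [21, 21, 16, 10, 21]
`seq[0] = seq[0] + seq[-1]` → seq = [42, 21, 16, 10, 21]
`ans = seq[0]` → ans = 42
So ans = 42

Answer: 42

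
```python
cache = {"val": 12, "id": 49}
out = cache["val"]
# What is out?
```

Trace:
`cache = {"val": 12, "id": 49}` → cache = {'val': 12, 'id': 49}
`out = cache["val"]` → out = 12
So out = 12

Answer: 12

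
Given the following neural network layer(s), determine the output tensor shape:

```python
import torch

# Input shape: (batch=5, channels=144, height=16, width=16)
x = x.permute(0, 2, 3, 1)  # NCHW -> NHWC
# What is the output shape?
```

Input: (5, 144, 16, 16) -> Output: (5, 16, 16, 144)

Answer: (5, 16, 16, 144)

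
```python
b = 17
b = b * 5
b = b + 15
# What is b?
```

Trace:
`b = 17` → b = 17
`b = b * 5` → b = 85
`b = b + 15` → b = 100
So b = 100

Answer: 100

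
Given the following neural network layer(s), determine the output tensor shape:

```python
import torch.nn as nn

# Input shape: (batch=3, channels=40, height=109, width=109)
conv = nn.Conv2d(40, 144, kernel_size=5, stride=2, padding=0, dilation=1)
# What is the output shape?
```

Input: (3, 40, 109, 109) -> Output: (3, 144, 53, 53)

Answer: (3, 144, 53, 53)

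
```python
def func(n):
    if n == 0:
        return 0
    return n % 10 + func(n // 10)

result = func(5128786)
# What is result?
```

Sum of digits of 5128786: 6 + 8 + 7 + 8 + 2 + 1 + 5 = 37

Answer: 37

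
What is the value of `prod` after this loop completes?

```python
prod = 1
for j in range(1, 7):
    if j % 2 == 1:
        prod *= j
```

Product of odd numbers 1 to 6
`prod` takes the values: 1 → 3 → 15

Answer: 15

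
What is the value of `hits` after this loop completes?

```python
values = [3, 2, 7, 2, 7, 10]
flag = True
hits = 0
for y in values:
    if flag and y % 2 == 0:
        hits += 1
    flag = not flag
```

Count even values at even positions
`hits` takes the values: 0

Answer: 0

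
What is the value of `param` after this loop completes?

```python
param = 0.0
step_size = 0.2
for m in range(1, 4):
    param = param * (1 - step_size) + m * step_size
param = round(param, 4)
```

Moving average with lr=0.2
`param` takes the values: 0.0 → 0.2 → 0.56 → 1.048

Answer: 1.048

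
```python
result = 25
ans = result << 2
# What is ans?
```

Trace:
`result = 25` → result = 25
`ans = result << 2` → ans = 100
So ans = 100

Answer: 100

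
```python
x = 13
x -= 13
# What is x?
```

Trace:
`x = 13` → x = 13
`x -= 13` → x = 0
So x = 0

Answer: 0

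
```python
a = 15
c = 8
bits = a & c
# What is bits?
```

Trace:
`a = 15` → a = 15
`c = 8` → c = 8
`bits = a & c` → bits = 8
So bits = 8

Answer: 8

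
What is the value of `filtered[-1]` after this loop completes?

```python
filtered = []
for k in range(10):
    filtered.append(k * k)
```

Last element of squares 0 to 9
`filtered` takes the values: [] → [0] → [0, 1] → [0, 1, 4] → [0, 1, 4, 9] → [0, 1, 4, 9, 16] → [0, 1, 4, 9, 16, 25] → [0, 1, 4, 9, 16, 25, 36] → [0, 1, 4, 9, 16, 25, 36, 49] → [0, 1, 4, 9, 16, 25, 36, 49, 64] → [0, 1, 4, 9, 16, 25, 36, 49, 64, 81]
So `filtered[-1]` = 81

Answer: 81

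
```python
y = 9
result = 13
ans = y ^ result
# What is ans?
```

Trace:
`y = 9` → y = 9
`result = 13` → result = 13
`ans = y ^ result` → ans = 4
So ans = 4

Answer: 4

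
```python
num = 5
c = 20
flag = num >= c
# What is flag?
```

Trace:
`num = 5` → num = 5
`c = 20` → c = 20
`flag = num >= c` → flag = False
So flag = False

Answer: False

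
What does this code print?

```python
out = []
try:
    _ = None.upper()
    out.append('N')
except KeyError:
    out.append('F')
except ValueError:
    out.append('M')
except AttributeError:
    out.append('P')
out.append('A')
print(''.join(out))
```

Execution trace: 'P' (except AttributeError) → 'A' (after the try/except). Output: PA

Answer: PA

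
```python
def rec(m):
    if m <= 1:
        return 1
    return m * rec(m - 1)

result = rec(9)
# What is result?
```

rec(9) = 9 * 8 * 7 * 6 * 5 * 4 * 3 * 2 * 1 = 362880

Answer: 362880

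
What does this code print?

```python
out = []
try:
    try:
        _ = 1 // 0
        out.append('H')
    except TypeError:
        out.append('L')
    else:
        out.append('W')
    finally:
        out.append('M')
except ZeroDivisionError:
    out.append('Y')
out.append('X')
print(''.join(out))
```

Execution trace: 'M' (finally) → 'Y' (outer except ZeroDivisionError) → 'X' (after the try/except). Output: MYX

Answer: MYX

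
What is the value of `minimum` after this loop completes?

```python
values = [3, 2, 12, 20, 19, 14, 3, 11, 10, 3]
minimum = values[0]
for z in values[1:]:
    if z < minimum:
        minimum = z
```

Minimum of [3, 2, 12, 20, 19, 14, 3, 11, 10, 3]
`minimum` takes the values: 3 → 2

Answer: 2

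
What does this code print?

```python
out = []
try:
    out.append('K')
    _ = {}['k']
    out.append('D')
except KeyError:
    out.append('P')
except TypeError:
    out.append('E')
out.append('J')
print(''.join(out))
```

Execution trace: 'K' (try body) → 'P' (except KeyError) → 'J' (after the try/except). Output: KPJ

Answer: KPJ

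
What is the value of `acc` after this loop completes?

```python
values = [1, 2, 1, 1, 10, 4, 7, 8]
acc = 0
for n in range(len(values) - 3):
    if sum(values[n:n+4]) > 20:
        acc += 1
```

Count windows with sum > 20
`acc` takes the values: 0 → 1 → 2

Answer: 2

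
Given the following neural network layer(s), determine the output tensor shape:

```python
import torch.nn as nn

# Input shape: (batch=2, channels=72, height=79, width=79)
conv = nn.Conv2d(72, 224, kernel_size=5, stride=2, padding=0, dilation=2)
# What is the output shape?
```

Input: (2, 72, 79, 79) -> Output: (2, 224, 36, 36)

Answer: (2, 224, 36, 36)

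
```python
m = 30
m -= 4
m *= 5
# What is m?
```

Trace:
`m = 30` → m = 30
`m -= 4` → m = 26
`m *= 5` → m = 130
So m = 130

Answer: 130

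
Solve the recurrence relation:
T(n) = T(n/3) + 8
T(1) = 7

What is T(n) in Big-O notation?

Each step divides n by 3 and adds 8. After log_3(n) steps we reach T(1)=7. So T(n) = 8·log_3(n) + 7 = O(log n).

Answer: O(log n)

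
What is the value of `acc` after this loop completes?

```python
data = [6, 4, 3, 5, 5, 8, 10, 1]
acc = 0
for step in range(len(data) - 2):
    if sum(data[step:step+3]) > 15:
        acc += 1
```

Count windows with sum > 15
`acc` takes the values: 0 → 1 → 2 → 3

Answer: 3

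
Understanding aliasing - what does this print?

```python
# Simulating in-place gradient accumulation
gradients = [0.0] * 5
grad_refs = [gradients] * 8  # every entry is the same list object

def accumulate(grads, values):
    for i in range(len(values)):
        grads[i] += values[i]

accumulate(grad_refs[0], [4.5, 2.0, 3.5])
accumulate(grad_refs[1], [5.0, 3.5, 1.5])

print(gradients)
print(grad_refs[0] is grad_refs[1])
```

Key concept: gradient accumulation aliasing.
Step by step:
`gradients = [0.0] * 5` → gradients = [0.0, 0.0, 0.0, 0.0, 0.0]
`grad_refs = [gradients] * 8` → grad_refs = [[0.0, 0.0, 0.0, 0.0, 0.0], [0.0, 0.0, 0.0, 0.0, 0.0], [0.0, 0.0, 0.0, 0.0, 0.0], [0.0, 0.0, 0.0, 0.0, 0.0], [0.0, 0.0, 0.0, 0.0, 0.0], [0.0, 0.0, 0.0, 0.0, 0.0], [0.0, 0.0, 0.0, 0.0, 0.0], [0.0, 0.0, 0.0, 0.0, 0.0]]
`accumulate(grad_refs[0], [4.5, 2.0, 3.5])` → gradients = [4.5, 2.0, 3.5, 0.0, 0.0]; grad_refs = [[4.5, 2.0, 3.5, 0.0, 0.0], [4.5, 2.0, 3.5, 0.0, 0.0], [4.5, 2.0, 3.5, 0.0, 0.0], [4.5, 2.0, 3.5, 0.0, 0.0], [4.5, 2.0, 3.5, 0.0, 0.0], [4.5, 2.0, 3.5, 0.0, 0.0], [4.5, 2.0, 3.5, 0.0, 0.0], [4.5, 2.0, 3.5, 0.0, 0.0]]
`accumulate(grad_refs[1], [5.0, 3.5, 1.5])` → gradients = [9.5, 5.5, 5.0, 0.0, 0.0]; grad_refs = [[9.5, 5.5, 5.0, 0.0, 0.0], [9.5, 5.5, 5.0, 0.0, 0.0], [9.5, 5.5, 5.0, 0.0, 0.0], [9.5, 5.5, 5.0, 0.0, 0.0], [9.5, 5.5, 5.0, 0.0, 0.0], [9.5, 5.5, 5.0, 0.0, 0.0], [9.5, 5.5, 5.0, 0.0, 0.0], [9.5, 5.5, 5.0, 0.0, 0.0]]
`print(gradients)` → prints [9.5, 5.5, 5.0, 0.0, 0.0]
`print(grad_refs[0] is grad_refs[1])` → prints True

Answer:
[9.5, 5.5, 5.0, 0.0, 0.0]
True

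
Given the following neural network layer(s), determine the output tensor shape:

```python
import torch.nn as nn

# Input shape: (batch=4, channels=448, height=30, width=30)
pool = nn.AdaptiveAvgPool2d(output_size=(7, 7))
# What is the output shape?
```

Input: (4, 448, 30, 30) -> Output: (4, 448, 7, 7)

Answer: (4, 448, 7, 7)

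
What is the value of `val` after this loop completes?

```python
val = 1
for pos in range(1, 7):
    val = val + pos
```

Start at 1, add 1 through 6
`val` takes the values: 1 → 2 → 4 → 7 → 11 → 16 → 22

Answer: 22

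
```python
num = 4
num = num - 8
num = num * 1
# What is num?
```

Trace:
`num = 4` → num = 4
`num = num - 8` → num = -4
`num = num * 1` → num = -4
So num = -4

Answer: -4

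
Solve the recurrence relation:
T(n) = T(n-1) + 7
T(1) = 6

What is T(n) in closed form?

Unrolling: T(n) = T(1) + 7·(n-1) = 6 + 7(n-1) = 7n - 1.

Answer: T(n) = 7n - 1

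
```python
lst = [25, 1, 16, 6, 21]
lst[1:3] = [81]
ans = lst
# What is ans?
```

Trace:
`lst = [25, 1, 16, 6, 21]` → lst = [25, 1, 16, 6, 21]
`lst[1:3] = [81]` → lst = [25, 81, 6, 21]
`ans = lst` → ans = [25, 81, 6, 21]
So ans = [25, 81, 6, 21]

Answer: [25, 81, 6, 21]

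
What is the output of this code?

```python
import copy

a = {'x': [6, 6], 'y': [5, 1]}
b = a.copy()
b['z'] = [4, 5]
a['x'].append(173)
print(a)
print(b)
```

Key concept: shallow copy of dict with mutable values.
Step by step:
`a = {'x': [6, 6], 'y': [5, 1]}` → a = {'x': [6, 6], 'y': [5, 1]}
`b = a.copy()` → b = {'x': [6, 6], 'y': [5, 1]}
`b['z'] = [4, 5]` → b = {'x': [6, 6], 'y': [5, 1], 'z': [4, 5]}
`a['x'].append(173)` → a = {'x': [6, 6, 173], 'y': [5, 1]}; b = {'x': [6, 6, 173], 'y': [5, 1], 'z': [4, 5]}
`print(a)` → prints {'x': [6, 6, 173], 'y': [5, 1]}
`print(b)` → prints {'x': [6, 6, 173], 'y': [5, 1], 'z': [4, 5]}

Answer:
{'x': [6, 6, 173], 'y': [5, 1]}
{'x': [6, 6, 173], 'y': [5, 1], 'z': [4, 5]}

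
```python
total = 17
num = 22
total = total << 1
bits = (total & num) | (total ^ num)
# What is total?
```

Trace:
`total = 17` → total = 17
`num = 22` → num = 22
`total = total << 1` → total = 34
`bits = (total & num) | (total ^ num)` → bits = 54
So total = 34

Answer: 34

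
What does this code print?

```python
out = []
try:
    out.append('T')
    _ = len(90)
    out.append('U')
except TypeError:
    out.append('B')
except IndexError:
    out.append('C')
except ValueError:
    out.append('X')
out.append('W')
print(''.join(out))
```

Execution trace: 'T' (try body) → 'B' (except TypeError) → 'W' (after the try/except). Output: TBW

Answer: TBW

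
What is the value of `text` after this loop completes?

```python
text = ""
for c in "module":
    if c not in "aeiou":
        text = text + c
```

Remove vowels from 'module'
`text` takes the values: "" → "m" → "md" → "mdl"

Answer: "mdl"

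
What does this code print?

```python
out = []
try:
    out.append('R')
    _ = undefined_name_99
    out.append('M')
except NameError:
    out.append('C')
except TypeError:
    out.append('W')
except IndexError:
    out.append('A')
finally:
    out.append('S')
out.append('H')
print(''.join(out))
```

Execution trace: 'R' (try body) → 'C' (except NameError) → 'S' (finally) → 'H' (after the try/except). Output: RCSH

Answer: RCSH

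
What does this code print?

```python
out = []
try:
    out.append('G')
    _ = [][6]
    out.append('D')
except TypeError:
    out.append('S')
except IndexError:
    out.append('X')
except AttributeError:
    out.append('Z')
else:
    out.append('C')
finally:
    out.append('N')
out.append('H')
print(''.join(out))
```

Execution trace: 'G' (try body) → 'X' (except IndexError) → 'N' (finally) → 'H' (after the try/except). Output: GXNH

Answer: GXNH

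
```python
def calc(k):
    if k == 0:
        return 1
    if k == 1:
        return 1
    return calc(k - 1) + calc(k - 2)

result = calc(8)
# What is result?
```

Build up from base cases: calc(0)=1, calc(1)=1, calc(2)=2, calc(3)=3, calc(4)=5, calc(5)=8, calc(6)=13, ..., calc(8)=34

Answer: 34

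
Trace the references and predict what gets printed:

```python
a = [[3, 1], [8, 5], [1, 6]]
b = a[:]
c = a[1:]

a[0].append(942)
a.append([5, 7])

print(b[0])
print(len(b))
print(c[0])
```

Key concept: slice with nested mutation.
Step by step:
`a = [[3, 1], [8, 5], [1, 6]]` → a = [[3, 1], [8, 5], [1, 6]]
`b = a[:]` → b = [[3, 1], [8, 5], [1, 6]]
`c = a[1:]` → c = [[8, 5], [1, 6]]
`a[0].append(942)` → a = [[3, 1, 942], [8, 5], [1, 6]]; b = [[3, 1, 942], [8, 5], [1, 6]]
`a.append([5, 7])` → a = [[3, 1, 942], [8, 5], [1, 6], [5, 7]]
`print(b[0])` → prints [3, 1, 942]
`print(len(b))` → prints 3
`print(c[0])` → prints [8, 5]

Answer:
[3, 1, 942]
3
[8, 5]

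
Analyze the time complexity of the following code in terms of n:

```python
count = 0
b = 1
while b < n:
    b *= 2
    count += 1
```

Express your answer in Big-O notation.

Each loop level contributes: log n. Multiplying the contributions gives O(log n).

Answer: O(log n)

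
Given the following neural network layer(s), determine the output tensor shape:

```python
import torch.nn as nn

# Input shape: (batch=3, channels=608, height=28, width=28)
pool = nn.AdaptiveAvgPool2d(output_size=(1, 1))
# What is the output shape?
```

Input: (3, 608, 28, 28) -> Output: (3, 608, 1, 1)

Answer: (3, 608, 1, 1)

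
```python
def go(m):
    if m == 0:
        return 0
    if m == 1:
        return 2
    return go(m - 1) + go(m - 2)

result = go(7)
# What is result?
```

Build up from base cases: go(0)=0, go(1)=2, go(2)=2, go(3)=4, go(4)=6, go(5)=10, go(6)=16, ..., go(7)=26

Answer: 26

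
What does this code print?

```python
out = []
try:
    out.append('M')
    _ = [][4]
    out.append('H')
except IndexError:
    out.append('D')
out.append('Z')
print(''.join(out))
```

Execution trace: 'M' (try body) → 'D' (except IndexError) → 'Z' (after the try/except). Output: MDZ

Answer: MDZ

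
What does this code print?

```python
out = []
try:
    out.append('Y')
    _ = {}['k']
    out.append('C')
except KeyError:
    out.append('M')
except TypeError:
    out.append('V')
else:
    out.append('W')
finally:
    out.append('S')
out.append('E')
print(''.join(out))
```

Execution trace: 'Y' (try body) → 'M' (except KeyError) → 'S' (finally) → 'E' (after the try/except). Output: YMSE

Answer: YMSE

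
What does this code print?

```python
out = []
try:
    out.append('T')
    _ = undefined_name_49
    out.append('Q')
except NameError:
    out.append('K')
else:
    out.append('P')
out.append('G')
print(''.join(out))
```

Execution trace: 'T' (try body) → 'K' (except NameError) → 'G' (after the try/except). Output: TKG

Answer: TKG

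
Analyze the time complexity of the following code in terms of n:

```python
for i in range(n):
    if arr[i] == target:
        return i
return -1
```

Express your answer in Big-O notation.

This is Linear search in an array. Time complexity: O(n).

Answer: O(n)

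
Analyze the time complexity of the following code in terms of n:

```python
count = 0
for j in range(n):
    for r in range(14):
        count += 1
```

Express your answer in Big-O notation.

Each loop level contributes: n × 1. Multiplying the contributions gives O(n).

Answer: O(n)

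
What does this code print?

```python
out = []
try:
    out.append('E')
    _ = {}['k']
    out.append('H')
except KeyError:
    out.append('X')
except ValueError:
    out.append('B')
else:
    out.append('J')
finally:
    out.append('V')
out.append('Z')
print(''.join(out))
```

Execution trace: 'E' (try body) → 'X' (except KeyError) → 'V' (finally) → 'Z' (after the try/except). Output: EXVZ

Answer: EXVZ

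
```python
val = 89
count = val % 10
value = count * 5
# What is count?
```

Trace:
`val = 89` → val = 89
`count = val % 10` → count = 9
`value = count * 5` → value = 45
So count = 9

Answer: 9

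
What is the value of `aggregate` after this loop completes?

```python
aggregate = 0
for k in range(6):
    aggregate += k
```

Sum of 0 to 5 = 15
`aggregate` takes the values: 0 → 1 → 3 → 6 → 10 → 15

Answer: 15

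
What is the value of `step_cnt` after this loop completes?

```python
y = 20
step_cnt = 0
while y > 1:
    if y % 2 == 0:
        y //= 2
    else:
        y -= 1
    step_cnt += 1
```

Steps to reduce 20 to 1
`step_cnt` takes the values: 0 → 1 → 2 → 3 → 4 → 5

Answer: 5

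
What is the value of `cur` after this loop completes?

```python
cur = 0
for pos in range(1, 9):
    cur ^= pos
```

XOR of 1 to 8
`cur` takes the values: 0 → 1 → 3 → 0 → 4 → 1 → 7 → 0 → 8

Answer: 8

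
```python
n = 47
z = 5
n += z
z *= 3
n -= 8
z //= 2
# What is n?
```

Trace:
`n = 47` → n = 47
`z = 5` → z = 5
`n += z` → n = 52
`z *= 3` → z = 15
`n -= 8` → n = 44
`z //= 2` → z = 7
So n = 44

Answer: 44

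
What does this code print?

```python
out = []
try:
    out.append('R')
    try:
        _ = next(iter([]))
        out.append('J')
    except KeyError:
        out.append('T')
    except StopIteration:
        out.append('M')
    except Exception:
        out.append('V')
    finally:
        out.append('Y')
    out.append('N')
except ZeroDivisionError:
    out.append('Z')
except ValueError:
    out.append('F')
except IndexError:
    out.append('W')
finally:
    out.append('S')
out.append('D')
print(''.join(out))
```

Execution trace: 'R' (try body) → 'M' (inner except StopIteration) → 'Y' (inner finally) → 'N' (try body, no exception) → 'S' (finally) → 'D' (after the try/except). Output: RMYNSD

Answer: RMYNSD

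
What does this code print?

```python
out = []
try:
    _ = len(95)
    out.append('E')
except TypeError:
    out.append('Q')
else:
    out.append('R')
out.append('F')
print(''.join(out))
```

Execution trace: 'Q' (except TypeError) → 'F' (after the try/except). Output: QF

Answer: QF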